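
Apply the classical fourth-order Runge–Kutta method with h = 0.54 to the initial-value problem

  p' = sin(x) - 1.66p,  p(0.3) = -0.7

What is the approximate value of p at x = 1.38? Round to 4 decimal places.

RK4: k1 = f(x_n, p_n); k2 = f(x_n + h/2, p_n + (h/2)·k1); k3 = f(x_n + h/2, p_n + (h/2)·k2); k4 = f(x_n + h, p_n + h·k3); p_{n+1} = p_n + (h/6)·(k1 + 2k2 + 2k3 + k4).
x=0.300000, p=-0.700000:
  k1 = f(0.300000, -0.700000) = 1.457520
  k2 = f(0.570000, -0.306470) = 1.048371
  k3 = f(0.570000, -0.416940) = 1.231752
  k4 = f(0.840000, -0.034854) = 0.802501
  p ← -0.700000 + (0.54/6)·(k1 + 2k2 + 2k3 + k4) = -0.086176
x=0.840000, p=-0.086176:
  k1 = f(0.840000, -0.086176) = 0.887695
  k2 = f(1.110000, 0.153502) = 0.640886
  k3 = f(1.110000, 0.086863) = 0.751506
  k4 = f(1.380000, 0.319637) = 0.451256
  p ← -0.086176 + (0.54/6)·(k1 + 2k2 + 2k3 + k4) = 0.284960
p(1.38) ≈ 0.2850

0.2850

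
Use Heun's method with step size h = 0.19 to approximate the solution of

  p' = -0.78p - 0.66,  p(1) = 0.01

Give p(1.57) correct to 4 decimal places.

-0.2963

Heun: k1 = f(x_n, p_n); k2 = f(x_n + h, p_n + h·k1); p_{n+1} = p_n + (h/2)·(k1 + k2).
x=1.000000, p=0.010000:
  k1 = f(1.000000, 0.010000) = -0.667800
  k2 = f(1.190000, -0.116882) = -0.568832
  p ← 0.010000 + (0.19/2)·(-0.667800 + (-0.568832)) = -0.107480
x=1.190000, p=-0.107480:
  k1 = f(1.190000, -0.107480) = -0.576166
  k2 = f(1.380000, -0.216952) = -0.490778
  p ← -0.107480 + (0.19/2)·(-0.576166 + (-0.490778)) = -0.208840
x=1.380000, p=-0.208840:
  k1 = f(1.380000, -0.208840) = -0.497105
  k2 = f(1.570000, -0.303290) = -0.423434
  p ← -0.208840 + (0.19/2)·(-0.497105 + (-0.423434)) = -0.296291
p(1.57) ≈ -0.2963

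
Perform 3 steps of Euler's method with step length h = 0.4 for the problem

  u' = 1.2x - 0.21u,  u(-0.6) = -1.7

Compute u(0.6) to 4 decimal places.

-1.5402

Euler: u_{n+1} = u_n + h·f(x_n, u_n).
x=-0.600000, u=-1.700000: f=-0.363000 → u ← -1.700000 + 0.4·(-0.363000) = -1.845200
x=-0.200000, u=-1.845200: f=0.147492 → u ← -1.845200 + 0.4·0.147492 = -1.786203
x=0.200000, u=-1.786203: f=0.615103 → u ← -1.786203 + 0.4·0.615103 = -1.540162
u(0.6) ≈ -1.5402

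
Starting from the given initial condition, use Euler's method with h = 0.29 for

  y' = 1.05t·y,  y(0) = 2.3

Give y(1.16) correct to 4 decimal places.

Euler: y_{n+1} = y_n + h·f(t_n, y_n).
t=0.000000, y=2.300000: f=0.000000 → y ← 2.300000 + 0.29·0.000000 = 2.300000
t=0.290000, y=2.300000: f=0.700350 → y ← 2.300000 + 0.29·0.700350 = 2.503101
t=0.580000, y=2.503101: f=1.524389 → y ← 2.503101 + 0.29·1.524389 = 2.945174
t=0.870000, y=2.945174: f=2.690417 → y ← 2.945174 + 0.29·2.690417 = 3.725395
y(1.16) ≈ 3.7254

3.7254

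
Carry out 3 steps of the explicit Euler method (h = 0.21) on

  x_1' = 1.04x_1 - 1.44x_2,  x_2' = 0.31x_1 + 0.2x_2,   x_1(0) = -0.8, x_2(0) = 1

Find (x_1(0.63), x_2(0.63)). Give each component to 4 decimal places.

Euler on (x_1,x_2): x_1_{n+1} = x_1_n + h·x_1', x_2_{n+1} = x_2_n + h·x_2'.
0.000000: (-0.800000, 1.000000); f=(-2.272000, -0.048000) → (-1.277120, 0.989920)
0.210000: (-1.277120, 0.989920); f=(-2.753690, -0.197923) → (-1.855395, 0.948356)
0.420000: (-1.855395, 0.948356); f=(-3.295243, -0.385501) → (-2.547396, 0.867401)
(x_1(0.63), x_2(0.63)) ≈ (-2.5474, 0.8674)

-2.5474, 0.8674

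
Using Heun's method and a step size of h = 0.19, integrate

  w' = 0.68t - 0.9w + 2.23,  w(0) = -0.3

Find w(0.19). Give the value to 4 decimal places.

0.1467

Heun: k1 = f(t_n, w_n); k2 = f(t_n + h, w_n + h·k1); w_{n+1} = w_n + (h/2)·(k1 + k2).
t=0.000000, w=-0.300000:
  k1 = f(0.000000, -0.300000) = 2.500000
  k2 = f(0.190000, 0.175000) = 2.201700
  w ← -0.300000 + (0.19/2)·(2.500000 + 2.201700) = 0.146662
w(0.19) ≈ 0.1467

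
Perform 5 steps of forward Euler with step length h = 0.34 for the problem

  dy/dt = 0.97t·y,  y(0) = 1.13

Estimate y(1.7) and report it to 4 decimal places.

Euler: y_{n+1} = y_n + h·f(t_n, y_n).
t=0.000000, y=1.130000: f=0.000000 → y ← 1.130000 + 0.34·0.000000 = 1.130000
t=0.340000, y=1.130000: f=0.372674 → y ← 1.130000 + 0.34·0.372674 = 1.256709
t=0.680000, y=1.256709: f=0.828925 → y ← 1.256709 + 0.34·0.828925 = 1.538544
t=1.020000, y=1.538544: f=1.522235 → y ← 1.538544 + 0.34·1.522235 = 2.056104
t=1.360000, y=2.056104: f=2.712412 → y ← 2.056104 + 0.34·2.712412 = 2.978324
y(1.7) ≈ 2.9783

2.9783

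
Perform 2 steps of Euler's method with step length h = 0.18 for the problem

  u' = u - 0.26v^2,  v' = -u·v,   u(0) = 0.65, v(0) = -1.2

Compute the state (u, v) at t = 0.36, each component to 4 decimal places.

Euler on (u,v): u_{n+1} = u_n + h·u', v_{n+1} = v_n + h·v'.
0.000000: (0.650000, -1.200000); f=(0.275600, 0.780000) → (0.699608, -1.059600)
0.180000: (0.699608, -1.059600); f=(0.407692, 0.741305) → (0.772993, -0.926165)
(u(0.36), v(0.36)) ≈ (0.7730, -0.9262)

0.7730, -0.9262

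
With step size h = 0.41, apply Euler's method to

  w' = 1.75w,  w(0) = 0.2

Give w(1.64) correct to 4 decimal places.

1.7403

Euler: w_{n+1} = w_n + h·f(x_n, w_n).
x=0.000000, w=0.200000: f=0.350000 → w ← 0.200000 + 0.41·0.350000 = 0.343500
x=0.410000, w=0.343500: f=0.601125 → w ← 0.343500 + 0.41·0.601125 = 0.589961
x=0.820000, w=0.589961: f=1.032432 → w ← 0.589961 + 0.41·1.032432 = 1.013258
x=1.230000, w=1.013258: f=1.773202 → w ← 1.013258 + 0.41·1.773202 = 1.740271
w(1.64) ≈ 1.7403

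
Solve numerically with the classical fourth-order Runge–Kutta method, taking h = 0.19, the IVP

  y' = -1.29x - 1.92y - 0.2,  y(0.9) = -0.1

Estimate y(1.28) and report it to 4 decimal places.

-0.4894

RK4: k1 = f(x_n, y_n); k2 = f(x_n + h/2, y_n + (h/2)·k1); k3 = f(x_n + h/2, y_n + (h/2)·k2); k4 = f(x_n + h, y_n + h·k3); y_{n+1} = y_n + (h/6)·(k1 + 2k2 + 2k3 + k4).
x=0.900000, y=-0.100000:
  k1 = f(0.900000, -0.100000) = -1.169000
  k2 = f(0.995000, -0.211055) = -1.078324
  k3 = f(0.995000, -0.202441) = -1.094864
  k4 = f(1.090000, -0.308024) = -1.014694
  y ← -0.100000 + (0.19/6)·(k1 + 2k2 + 2k3 + k4) = -0.306786
x=1.090000, y=-0.306786:
  k1 = f(1.090000, -0.306786) = -1.017072
  k2 = f(1.185000, -0.403407) = -0.954108
  k3 = f(1.185000, -0.397426) = -0.965592
  k4 = f(1.280000, -0.490248) = -0.909924
  y ← -0.306786 + (0.19/6)·(k1 + 2k2 + 2k3 + k4) = -0.489388
y(1.28) ≈ -0.4894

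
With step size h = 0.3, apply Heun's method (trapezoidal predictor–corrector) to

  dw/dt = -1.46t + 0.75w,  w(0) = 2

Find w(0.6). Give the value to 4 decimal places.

Heun: k1 = f(t_n, w_n); k2 = f(t_n + h, w_n + h·k1); w_{n+1} = w_n + (h/2)·(k1 + k2).
t=0.000000, w=2.000000:
  k1 = f(0.000000, 2.000000) = 1.500000
  k2 = f(0.300000, 2.450000) = 1.399500
  w ← 2.000000 + (0.3/2)·(1.500000 + 1.399500) = 2.434925
t=0.300000, w=2.434925:
  k1 = f(0.300000, 2.434925) = 1.388194
  k2 = f(0.600000, 2.851383) = 1.262537
  w ← 2.434925 + (0.3/2)·(1.388194 + 1.262537) = 2.832535
w(0.6) ≈ 2.8325

2.8325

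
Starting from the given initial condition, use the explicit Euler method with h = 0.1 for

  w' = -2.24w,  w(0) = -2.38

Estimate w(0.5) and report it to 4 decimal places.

Euler: w_{n+1} = w_n + h·f(x_n, w_n).
x=0.000000, w=-2.380000: f=5.331200 → w ← -2.380000 + 0.1·5.331200 = -1.846880
x=0.100000, w=-1.846880: f=4.137011 → w ← -1.846880 + 0.1·4.137011 = -1.433179
x=0.200000, w=-1.433179: f=3.210321 → w ← -1.433179 + 0.1·3.210321 = -1.112147
x=0.300000, w=-1.112147: f=2.491209 → w ← -1.112147 + 0.1·2.491209 = -0.863026
x=0.400000, w=-0.863026: f=1.933178 → w ← -0.863026 + 0.1·1.933178 = -0.669708
w(0.5) ≈ -0.6697

-0.6697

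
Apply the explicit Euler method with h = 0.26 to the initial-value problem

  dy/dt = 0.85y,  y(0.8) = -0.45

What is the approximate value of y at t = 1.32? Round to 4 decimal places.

-0.6709

Euler: y_{n+1} = y_n + h·f(t_n, y_n).
t=0.800000, y=-0.450000: f=-0.382500 → y ← -0.450000 + 0.26·(-0.382500) = -0.549450
t=1.060000, y=-0.549450: f=-0.467032 → y ← -0.549450 + 0.26·(-0.467032) = -0.670878
y(1.32) ≈ -0.6709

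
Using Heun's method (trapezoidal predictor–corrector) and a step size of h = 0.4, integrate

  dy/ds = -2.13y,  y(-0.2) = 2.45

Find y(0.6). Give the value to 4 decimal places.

Heun: k1 = f(s_n, y_n); k2 = f(s_n + h, y_n + h·k1); y_{n+1} = y_n + (h/2)·(k1 + k2).
s=-0.200000, y=2.450000:
  k1 = f(-0.200000, 2.450000) = -5.218500
  k2 = f(0.200000, 0.362600) = -0.772338
  y ← 2.450000 + (0.4/2)·(-5.218500 + (-0.772338)) = 1.251832
s=0.200000, y=1.251832:
  k1 = f(0.200000, 1.251832) = -2.666403
  k2 = f(0.600000, 0.185271) = -0.394628
  y ← 1.251832 + (0.4/2)·(-2.666403 + (-0.394628)) = 0.639626
y(0.6) ≈ 0.6396

0.6396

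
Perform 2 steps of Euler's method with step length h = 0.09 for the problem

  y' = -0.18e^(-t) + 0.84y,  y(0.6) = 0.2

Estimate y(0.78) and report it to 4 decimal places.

0.2137

Euler: y_{n+1} = y_n + h·f(t_n, y_n).
t=0.600000, y=0.200000: f=0.069214 → y ← 0.200000 + 0.09·0.069214 = 0.206229
t=0.690000, y=0.206229: f=0.082949 → y ← 0.206229 + 0.09·0.082949 = 0.213695
y(0.78) ≈ 0.2137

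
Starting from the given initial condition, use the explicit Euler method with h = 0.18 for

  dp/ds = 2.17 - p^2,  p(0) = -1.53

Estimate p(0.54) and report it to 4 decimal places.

-1.6838

Euler: p_{n+1} = p_n + h·f(s_n, p_n).
s=0.000000, p=-1.530000: f=-0.170900 → p ← -1.530000 + 0.18·(-0.170900) = -1.560762
s=0.180000, p=-1.560762: f=-0.265978 → p ← -1.560762 + 0.18·(-0.265978) = -1.608638
s=0.360000, p=-1.608638: f=-0.417716 → p ← -1.608638 + 0.18·(-0.417716) = -1.683827
p(0.54) ≈ -1.6838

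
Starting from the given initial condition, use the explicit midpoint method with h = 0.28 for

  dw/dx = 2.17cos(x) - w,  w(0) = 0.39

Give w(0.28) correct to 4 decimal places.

Midpoint: k1 = f(x_n, w_n); k2 = f(x_n + h/2, w_n + (h/2)·k1); w_{n+1} = w_n + h·k2.
x=0.000000, w=0.390000:
  k1 = f(0.000000, 0.390000) = 1.780000
  k2 = f(0.140000, 0.639200) = 1.509569
  w ← 0.390000 + 0.28·1.509569 = 0.812679
w(0.28) ≈ 0.8127

0.8127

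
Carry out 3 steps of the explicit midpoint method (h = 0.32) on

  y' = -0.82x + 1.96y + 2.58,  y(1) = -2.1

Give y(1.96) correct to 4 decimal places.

-8.8711

Midpoint: k1 = f(x_n, y_n); k2 = f(x_n + h/2, y_n + (h/2)·k1); y_{n+1} = y_n + h·k2.
x=1.000000, y=-2.100000:
  k1 = f(1.000000, -2.100000) = -2.356000
  k2 = f(1.160000, -2.476960) = -3.226042
  y ← -2.100000 + 0.32·(-3.226042) = -3.132333
x=1.320000, y=-3.132333:
  k1 = f(1.320000, -3.132333) = -4.641773
  k2 = f(1.480000, -3.875017) = -6.228633
  y ← -3.132333 + 0.32·(-6.228633) = -5.125496
x=1.640000, y=-5.125496:
  k1 = f(1.640000, -5.125496) = -8.810772
  k2 = f(1.800000, -6.535220) = -11.705030
  y ← -5.125496 + 0.32·(-11.705030) = -8.871106
y(1.96) ≈ -8.8711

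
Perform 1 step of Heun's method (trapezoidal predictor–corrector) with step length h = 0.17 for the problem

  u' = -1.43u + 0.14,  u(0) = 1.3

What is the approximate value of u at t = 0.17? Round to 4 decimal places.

1.0433

Heun: k1 = f(t_n, u_n); k2 = f(t_n + h, u_n + h·k1); u_{n+1} = u_n + (h/2)·(k1 + k2).
t=0.000000, u=1.300000:
  k1 = f(0.000000, 1.300000) = -1.719000
  k2 = f(0.170000, 1.007770) = -1.301111
  u ← 1.300000 + (0.17/2)·(-1.719000 + (-1.301111)) = 1.043291
u(0.17) ≈ 1.0433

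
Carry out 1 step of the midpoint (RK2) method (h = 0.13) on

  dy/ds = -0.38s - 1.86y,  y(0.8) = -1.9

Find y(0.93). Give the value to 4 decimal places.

-1.5341

Midpoint: k1 = f(s_n, y_n); k2 = f(s_n + h/2, y_n + (h/2)·k1); y_{n+1} = y_n + h·k2.
s=0.800000, y=-1.900000:
  k1 = f(0.800000, -1.900000) = 3.230000
  k2 = f(0.865000, -1.690050) = 2.814793
  y ← -1.900000 + 0.13·2.814793 = -1.534077
y(0.93) ≈ -1.5341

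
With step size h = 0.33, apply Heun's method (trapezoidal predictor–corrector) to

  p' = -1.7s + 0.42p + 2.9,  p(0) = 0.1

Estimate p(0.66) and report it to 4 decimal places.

Heun: k1 = f(s_n, p_n); k2 = f(s_n + h, p_n + h·k1); p_{n+1} = p_n + (h/2)·(k1 + k2).
s=0.000000, p=0.100000:
  k1 = f(0.000000, 0.100000) = 2.942000
  k2 = f(0.330000, 1.070860) = 2.788761
  p ← 0.100000 + (0.33/2)·(2.942000 + 2.788761) = 1.045576
s=0.330000, p=1.045576:
  k1 = f(0.330000, 1.045576) = 2.778142
  k2 = f(0.660000, 1.962362) = 2.602192
  p ← 1.045576 + (0.33/2)·(2.778142 + 2.602192) = 1.933331
p(0.66) ≈ 1.9333

1.9333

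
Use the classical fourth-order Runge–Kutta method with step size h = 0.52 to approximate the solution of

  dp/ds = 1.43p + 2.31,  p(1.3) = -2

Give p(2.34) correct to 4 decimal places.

RK4: k1 = f(s_n, p_n); k2 = f(s_n + h/2, p_n + (h/2)·k1); k3 = f(s_n + h/2, p_n + (h/2)·k2); k4 = f(s_n + h, p_n + h·k3); p_{n+1} = p_n + (h/6)·(k1 + 2k2 + 2k3 + k4).
s=1.300000, p=-2.000000:
  k1 = f(1.300000, -2.000000) = -0.550000
  k2 = f(1.560000, -2.143000) = -0.754490
  k3 = f(1.560000, -2.196167) = -0.830519
  k4 = f(1.820000, -2.431870) = -1.167574
  p ← -2.000000 + (0.52/6)·(k1 + 2k2 + 2k3 + k4) = -2.423591
s=1.820000, p=-2.423591:
  k1 = f(1.820000, -2.423591) = -1.155736
  k2 = f(2.080000, -2.724083) = -1.585438
  k3 = f(2.080000, -2.835805) = -1.745202
  k4 = f(2.340000, -3.331096) = -2.453468
  p ← -2.423591 + (0.52/6)·(k1 + 2k2 + 2k3 + k4) = -3.313700
p(2.34) ≈ -3.3137

-3.3137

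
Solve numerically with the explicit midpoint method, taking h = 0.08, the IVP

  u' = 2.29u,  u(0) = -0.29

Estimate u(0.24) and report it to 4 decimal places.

Midpoint: k1 = f(s_n, u_n); k2 = f(s_n + h/2, u_n + (h/2)·k1); u_{n+1} = u_n + h·k2.
s=0.000000, u=-0.290000:
  k1 = f(0.000000, -0.290000) = -0.664100
  k2 = f(0.040000, -0.316564) = -0.724932
  u ← -0.290000 + 0.08·(-0.724932) = -0.347995
s=0.080000, u=-0.347995:
  k1 = f(0.080000, -0.347995) = -0.796907
  k2 = f(0.120000, -0.379871) = -0.869904
  u ← -0.347995 + 0.08·(-0.869904) = -0.417587
s=0.160000, u=-0.417587:
  k1 = f(0.160000, -0.417587) = -0.956274
  k2 = f(0.200000, -0.455838) = -1.043869
  u ← -0.417587 + 0.08·(-1.043869) = -0.501096
u(0.24) ≈ -0.5011

-0.5011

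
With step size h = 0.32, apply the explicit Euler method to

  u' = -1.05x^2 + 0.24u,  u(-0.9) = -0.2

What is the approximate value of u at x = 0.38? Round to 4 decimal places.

Euler: u_{n+1} = u_n + h·f(x_n, u_n).
x=-0.900000, u=-0.200000: f=-0.898500 → u ← -0.200000 + 0.32·(-0.898500) = -0.487520
x=-0.580000, u=-0.487520: f=-0.470225 → u ← -0.487520 + 0.32·(-0.470225) = -0.637992
x=-0.260000, u=-0.637992: f=-0.224098 → u ← -0.637992 + 0.32·(-0.224098) = -0.709703
x=0.060000, u=-0.709703: f=-0.174109 → u ← -0.709703 + 0.32·(-0.174109) = -0.765418
u(0.38) ≈ -0.7654

-0.7654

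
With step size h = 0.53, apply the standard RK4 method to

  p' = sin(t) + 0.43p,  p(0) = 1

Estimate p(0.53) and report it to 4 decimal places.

RK4: k1 = f(t_n, p_n); k2 = f(t_n + h/2, p_n + (h/2)·k1); k3 = f(t_n + h/2, p_n + (h/2)·k2); k4 = f(t_n + h, p_n + h·k3); p_{n+1} = p_n + (h/6)·(k1 + 2k2 + 2k3 + k4).
t=0.000000, p=1.000000:
  k1 = f(0.000000, 1.000000) = 0.430000
  k2 = f(0.265000, 1.113950) = 0.740908
  k3 = f(0.265000, 1.196341) = 0.776336
  k4 = f(0.530000, 1.411458) = 1.112460
  p ← 1.000000 + (0.53/6)·(k1 + 2k2 + 2k3 + k4) = 1.404297
p(0.53) ≈ 1.4043

1.4043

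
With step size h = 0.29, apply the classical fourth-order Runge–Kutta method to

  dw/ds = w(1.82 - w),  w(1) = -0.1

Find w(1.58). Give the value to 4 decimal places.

RK4: k1 = f(s_n, w_n); k2 = f(s_n + h/2, w_n + (h/2)·k1); k3 = f(s_n + h/2, w_n + (h/2)·k2); k4 = f(s_n + h, w_n + h·k3); w_{n+1} = w_n + (h/6)·(k1 + 2k2 + 2k3 + k4).
s=1.000000, w=-0.100000:
  k1 = f(1.000000, -0.100000) = -0.192000
  k2 = f(1.145000, -0.127840) = -0.249012
  k3 = f(1.145000, -0.136107) = -0.266239
  k4 = f(1.290000, -0.177209) = -0.353924
  w ← -0.100000 + (0.29/6)·(k1 + 2k2 + 2k3 + k4) = -0.176194
s=1.290000, w=-0.176194:
  k1 = f(1.290000, -0.176194) = -0.351717
  k2 = f(1.435000, -0.227193) = -0.465108
  k3 = f(1.435000, -0.243635) = -0.502773
  k4 = f(1.580000, -0.321998) = -0.689719
  w ← -0.176194 + (0.29/6)·(k1 + 2k2 + 2k3 + k4) = -0.320092
w(1.58) ≈ -0.3201

-0.3201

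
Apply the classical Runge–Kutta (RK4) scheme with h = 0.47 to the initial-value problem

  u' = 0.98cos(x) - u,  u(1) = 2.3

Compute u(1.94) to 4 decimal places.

0.9143

RK4: k1 = f(x_n, u_n); k2 = f(x_n + h/2, u_n + (h/2)·k1); k3 = f(x_n + h/2, u_n + (h/2)·k2); k4 = f(x_n + h, u_n + h·k3); u_{n+1} = u_n + (h/6)·(k1 + 2k2 + 2k3 + k4).
x=1.000000, u=2.300000:
  k1 = f(1.000000, 2.300000) = -1.770504
  k2 = f(1.235000, 1.883932) = -1.561001
  k3 = f(1.235000, 1.933165) = -1.610234
  k4 = f(1.470000, 1.543190) = -1.444577
  u ← 2.300000 + (0.47/6)·(k1 + 2k2 + 2k3 + k4) = 1.551325
x=1.470000, u=1.551325:
  k1 = f(1.470000, 1.551325) = -1.452712
  k2 = f(1.705000, 1.209938) = -1.341063
  k3 = f(1.705000, 1.236175) = -1.367301
  k4 = f(1.940000, 0.908694) = -1.262349
  u ← 1.551325 + (0.47/6)·(k1 + 2k2 + 2k3 + k4) = 0.914335
u(1.94) ≈ 0.9143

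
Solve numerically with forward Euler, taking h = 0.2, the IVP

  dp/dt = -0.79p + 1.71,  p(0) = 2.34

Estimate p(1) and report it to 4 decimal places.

Euler: p_{n+1} = p_n + h·f(t_n, p_n).
t=0.000000, p=2.340000: f=-0.138600 → p ← 2.340000 + 0.2·(-0.138600) = 2.312280
t=0.200000, p=2.312280: f=-0.116701 → p ← 2.312280 + 0.2·(-0.116701) = 2.288940
t=0.400000, p=2.288940: f=-0.098262 → p ← 2.288940 + 0.2·(-0.098262) = 2.269287
t=0.600000, p=2.269287: f=-0.082737 → p ← 2.269287 + 0.2·(-0.082737) = 2.252740
t=0.800000, p=2.252740: f=-0.069665 → p ← 2.252740 + 0.2·(-0.069665) = 2.238807
p(1) ≈ 2.2388

2.2388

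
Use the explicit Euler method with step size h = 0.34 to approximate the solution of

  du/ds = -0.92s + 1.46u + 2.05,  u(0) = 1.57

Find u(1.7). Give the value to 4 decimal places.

19.1753

Euler: u_{n+1} = u_n + h·f(s_n, u_n).
s=0.000000, u=1.570000: f=4.342200 → u ← 1.570000 + 0.34·4.342200 = 3.046348
s=0.340000, u=3.046348: f=6.184868 → u ← 3.046348 + 0.34·6.184868 = 5.149203
s=0.680000, u=5.149203: f=8.942237 → u ← 5.149203 + 0.34·8.942237 = 8.189564
s=1.020000, u=8.189564: f=13.068363 → u ← 8.189564 + 0.34·13.068363 = 12.632807
s=1.360000, u=12.632807: f=19.242698 → u ← 12.632807 + 0.34·19.242698 = 19.175324
u(1.7) ≈ 19.1753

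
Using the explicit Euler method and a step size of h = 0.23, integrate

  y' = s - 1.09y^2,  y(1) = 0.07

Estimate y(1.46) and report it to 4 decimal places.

Euler: y_{n+1} = y_n + h·f(s_n, y_n).
s=1.000000, y=0.070000: f=0.994659 → y ← 0.070000 + 0.23·0.994659 = 0.298772
s=1.230000, y=0.298772: f=1.132702 → y ← 0.298772 + 0.23·1.132702 = 0.559293
y(1.46) ≈ 0.5593

0.5593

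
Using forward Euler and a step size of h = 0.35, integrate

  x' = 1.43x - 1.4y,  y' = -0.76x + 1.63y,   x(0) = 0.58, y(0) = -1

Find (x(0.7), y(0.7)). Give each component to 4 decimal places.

Euler on (x,y): x_{n+1} = x_n + h·x', y_{n+1} = y_n + h·y'.
0.000000: (0.580000, -1.000000); f=(2.229400, -2.070800) → (1.360290, -1.724780)
0.350000: (1.360290, -1.724780); f=(4.359907, -3.845212) → (2.886257, -3.070604)
(x(0.7), y(0.7)) ≈ (2.8863, -3.0706)

2.8863, -3.0706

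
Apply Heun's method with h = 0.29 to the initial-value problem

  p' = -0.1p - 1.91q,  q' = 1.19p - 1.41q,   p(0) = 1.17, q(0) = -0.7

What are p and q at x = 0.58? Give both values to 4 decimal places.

1.2017, 0.3057

Heun on (p,q): k1 = f(x_n, state_n); k2 = f(x_n + h, state_n + h·k1); state_{n+1} = state_n + (h/2)·(k1 + k2).
0.000000: (1.170000, -0.700000)
  k1 = (1.220000, 2.379300)
  predictor → (1.523800, -0.010003)
  k2 = (-0.133274, 1.827426)
  → (1.327575, -0.090025)
0.290000: (1.327575, -0.090025)
  k1 = (0.039190, 1.706749)
  predictor → (1.338940, 0.404933)
  k2 = (-0.907315, 1.022384)
  → (1.201697, 0.305700)
(p(0.58), q(0.58)) ≈ (1.2017, 0.3057)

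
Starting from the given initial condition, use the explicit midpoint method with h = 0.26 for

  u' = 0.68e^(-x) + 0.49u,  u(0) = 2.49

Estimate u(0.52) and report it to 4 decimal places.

Midpoint: k1 = f(x_n, u_n); k2 = f(x_n + h/2, u_n + (h/2)·k1); u_{n+1} = u_n + h·k2.
x=0.000000, u=2.490000:
  k1 = f(0.000000, 2.490000) = 1.900100
  k2 = f(0.130000, 2.737013) = 1.938241
  u ← 2.490000 + 0.26·1.938241 = 2.993943
x=0.260000, u=2.993943:
  k1 = f(0.260000, 2.993943) = 1.991347
  k2 = f(0.390000, 3.252818) = 2.054279
  u ← 2.993943 + 0.26·2.054279 = 3.528055
u(0.52) ≈ 3.5281

3.5281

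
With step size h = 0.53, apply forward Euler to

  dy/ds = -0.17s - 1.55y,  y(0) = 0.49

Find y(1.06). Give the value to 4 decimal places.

-0.0321

Euler: y_{n+1} = y_n + h·f(s_n, y_n).
s=0.000000, y=0.490000: f=-0.759500 → y ← 0.490000 + 0.53·(-0.759500) = 0.087465
s=0.530000, y=0.087465: f=-0.225671 → y ← 0.087465 + 0.53·(-0.225671) = -0.032140
y(1.06) ≈ -0.0321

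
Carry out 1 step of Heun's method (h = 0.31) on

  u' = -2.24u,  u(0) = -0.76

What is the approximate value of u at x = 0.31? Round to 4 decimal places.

-0.4155

Heun: k1 = f(x_n, u_n); k2 = f(x_n + h, u_n + h·k1); u_{n+1} = u_n + (h/2)·(k1 + k2).
x=0.000000, u=-0.760000:
  k1 = f(0.000000, -0.760000) = 1.702400
  k2 = f(0.310000, -0.232256) = 0.520253
  u ← -0.760000 + (0.31/2)·(1.702400 + 0.520253) = -0.415489
u(0.31) ≈ -0.4155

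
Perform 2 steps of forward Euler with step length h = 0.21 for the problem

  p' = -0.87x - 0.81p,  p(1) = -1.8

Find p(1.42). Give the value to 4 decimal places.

-1.6124

Euler: p_{n+1} = p_n + h·f(x_n, p_n).
x=1.000000, p=-1.800000: f=0.588000 → p ← -1.800000 + 0.21·0.588000 = -1.676520
x=1.210000, p=-1.676520: f=0.305281 → p ← -1.676520 + 0.21·0.305281 = -1.612411
p(1.42) ≈ -1.6124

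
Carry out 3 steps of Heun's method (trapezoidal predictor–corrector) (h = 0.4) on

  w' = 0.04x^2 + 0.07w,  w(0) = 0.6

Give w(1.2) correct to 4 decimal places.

0.6773

Heun: k1 = f(x_n, w_n); k2 = f(x_n + h, w_n + h·k1); w_{n+1} = w_n + (h/2)·(k1 + k2).
x=0.000000, w=0.600000:
  k1 = f(0.000000, 0.600000) = 0.042000
  k2 = f(0.400000, 0.616800) = 0.049576
  w ← 0.600000 + (0.4/2)·(0.042000 + 0.049576) = 0.618315
x=0.400000, w=0.618315:
  k1 = f(0.400000, 0.618315) = 0.049682
  k2 = f(0.800000, 0.638188) = 0.070273
  w ← 0.618315 + (0.4/2)·(0.049682 + 0.070273) = 0.642306
x=0.800000, w=0.642306:
  k1 = f(0.800000, 0.642306) = 0.070561
  k2 = f(1.200000, 0.670531) = 0.104537
  w ← 0.642306 + (0.4/2)·(0.070561 + 0.104537) = 0.677326
w(1.2) ≈ 0.6773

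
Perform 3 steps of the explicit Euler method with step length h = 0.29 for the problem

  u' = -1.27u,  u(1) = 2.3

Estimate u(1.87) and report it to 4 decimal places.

Euler: u_{n+1} = u_n + h·f(x_n, u_n).
x=1.000000, u=2.300000: f=-2.921000 → u ← 2.300000 + 0.29·(-2.921000) = 1.452910
x=1.290000, u=1.452910: f=-1.845196 → u ← 1.452910 + 0.29·(-1.845196) = 0.917803
x=1.580000, u=0.917803: f=-1.165610 → u ← 0.917803 + 0.29·(-1.165610) = 0.579776
u(1.87) ≈ 0.5798

0.5798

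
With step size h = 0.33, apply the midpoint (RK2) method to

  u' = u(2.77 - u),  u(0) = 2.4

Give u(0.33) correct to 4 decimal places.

Midpoint: k1 = f(s_n, u_n); k2 = f(s_n + h/2, u_n + (h/2)·k1); u_{n+1} = u_n + h·k2.
s=0.000000, u=2.400000:
  k1 = f(0.000000, 2.400000) = 0.888000
  k2 = f(0.165000, 2.546520) = 0.569096
  u ← 2.400000 + 0.33·0.569096 = 2.587802
u(0.33) ≈ 2.5878

2.5878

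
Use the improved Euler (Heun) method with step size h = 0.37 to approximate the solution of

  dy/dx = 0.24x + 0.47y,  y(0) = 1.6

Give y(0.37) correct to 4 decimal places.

1.9189

Heun: k1 = f(x_n, y_n); k2 = f(x_n + h, y_n + h·k1); y_{n+1} = y_n + (h/2)·(k1 + k2).
x=0.000000, y=1.600000:
  k1 = f(0.000000, 1.600000) = 0.752000
  k2 = f(0.370000, 1.878240) = 0.971573
  y ← 1.600000 + (0.37/2)·(0.752000 + 0.971573) = 1.918861
y(0.37) ≈ 1.9189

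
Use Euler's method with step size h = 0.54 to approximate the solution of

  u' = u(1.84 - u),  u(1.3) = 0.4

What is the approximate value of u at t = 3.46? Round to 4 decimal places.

1.8002

Euler: u_{n+1} = u_n + h·f(t_n, u_n).
t=1.300000, u=0.400000: f=0.576000 → u ← 0.400000 + 0.54·0.576000 = 0.711040
t=1.840000, u=0.711040: f=0.802736 → u ← 0.711040 + 0.54·0.802736 = 1.144517
t=2.380000, u=1.144517: f=0.795992 → u ← 1.144517 + 0.54·0.795992 = 1.574353
t=2.920000, u=1.574353: f=0.418222 → u ← 1.574353 + 0.54·0.418222 = 1.800193
u(3.46) ≈ 1.8002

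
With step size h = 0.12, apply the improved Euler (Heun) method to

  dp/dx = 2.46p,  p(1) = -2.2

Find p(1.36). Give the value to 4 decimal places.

Heun: k1 = f(x_n, p_n); k2 = f(x_n + h, p_n + h·k1); p_{n+1} = p_n + (h/2)·(k1 + k2).
x=1.000000, p=-2.200000:
  k1 = f(1.000000, -2.200000) = -5.412000
  k2 = f(1.120000, -2.849440) = -7.009622
  p ← -2.200000 + (0.12/2)·(-5.412000 + (-7.009622)) = -2.945297
x=1.120000, p=-2.945297:
  k1 = f(1.120000, -2.945297) = -7.245431
  k2 = f(1.240000, -3.814749) = -9.384283
  p ← -2.945297 + (0.12/2)·(-7.245431 + (-9.384283)) = -3.943080
x=1.240000, p=-3.943080:
  k1 = f(1.240000, -3.943080) = -9.699977
  k2 = f(1.360000, -5.107077) = -12.563411
  p ← -3.943080 + (0.12/2)·(-9.699977 + (-12.563411)) = -5.278883
p(1.36) ≈ -5.2789

-5.2789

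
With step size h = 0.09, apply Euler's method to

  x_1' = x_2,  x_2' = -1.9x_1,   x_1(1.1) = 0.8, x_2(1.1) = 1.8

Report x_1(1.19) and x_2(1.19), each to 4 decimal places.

Euler on (x_1,x_2): x_1_{n+1} = x_1_n + h·x_1', x_2_{n+1} = x_2_n + h·x_2'.
1.100000: (0.800000, 1.800000); f=(1.800000, -1.520000) → (0.962000, 1.663200)
(x_1(1.19), x_2(1.19)) ≈ (0.9620, 1.6632)

0.9620, 1.6632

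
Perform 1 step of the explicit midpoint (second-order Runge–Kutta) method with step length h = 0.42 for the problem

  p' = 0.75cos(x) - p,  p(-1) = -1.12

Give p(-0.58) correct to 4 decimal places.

-0.5624

Midpoint: k1 = f(x_n, p_n); k2 = f(x_n + h/2, p_n + (h/2)·k1); p_{n+1} = p_n + h·k2.
x=-1.000000, p=-1.120000:
  k1 = f(-1.000000, -1.120000) = 1.525227
  k2 = f(-0.790000, -0.799702) = 1.327586
  p ← -1.120000 + 0.42·1.327586 = -0.562414
p(-0.58) ≈ -0.5624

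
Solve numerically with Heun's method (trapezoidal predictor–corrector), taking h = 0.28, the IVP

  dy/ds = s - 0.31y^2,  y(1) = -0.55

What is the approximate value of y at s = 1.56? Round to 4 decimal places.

0.1467

Heun: k1 = f(s_n, y_n); k2 = f(s_n + h, y_n + h·k1); y_{n+1} = y_n + (h/2)·(k1 + k2).
s=1.000000, y=-0.550000:
  k1 = f(1.000000, -0.550000) = 0.906225
  k2 = f(1.280000, -0.296257) = 1.252792
  y ← -0.550000 + (0.28/2)·(0.906225 + 1.252792) = -0.247738
s=1.280000, y=-0.247738:
  k1 = f(1.280000, -0.247738) = 1.260974
  k2 = f(1.560000, 0.105335) = 1.556560
  y ← -0.247738 + (0.28/2)·(1.260974 + 1.556560) = 0.146717
y(1.56) ≈ 0.1467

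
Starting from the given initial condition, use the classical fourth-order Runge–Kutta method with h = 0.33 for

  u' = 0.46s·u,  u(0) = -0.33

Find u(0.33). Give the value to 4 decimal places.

-0.3384

RK4: k1 = f(s_n, u_n); k2 = f(s_n + h/2, u_n + (h/2)·k1); k3 = f(s_n + h/2, u_n + (h/2)·k2); k4 = f(s_n + h, u_n + h·k3); u_{n+1} = u_n + (h/6)·(k1 + 2k2 + 2k3 + k4).
s=0.000000, u=-0.330000:
  k1 = f(0.000000, -0.330000) = 0.000000
  k2 = f(0.165000, -0.330000) = -0.025047
  k3 = f(0.165000, -0.334133) = -0.025361
  k4 = f(0.330000, -0.338369) = -0.051364
  u ← -0.330000 + (0.33/6)·(k1 + 2k2 + 2k3 + k4) = -0.338370
u(0.33) ≈ -0.3384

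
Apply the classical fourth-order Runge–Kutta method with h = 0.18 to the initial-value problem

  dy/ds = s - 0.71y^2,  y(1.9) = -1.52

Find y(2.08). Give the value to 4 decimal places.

RK4: k1 = f(s_n, y_n); k2 = f(s_n + h/2, y_n + (h/2)·k1); k3 = f(s_n + h/2, y_n + (h/2)·k2); k4 = f(s_n + h, y_n + h·k3); y_{n+1} = y_n + (h/6)·(k1 + 2k2 + 2k3 + k4).
s=1.900000, y=-1.520000:
  k1 = f(1.900000, -1.520000) = 0.259616
  k2 = f(1.990000, -1.496635) = 0.399660
  k3 = f(1.990000, -1.484031) = 0.426334
  k4 = f(2.080000, -1.443260) = 0.601071
  y ← -1.520000 + (0.18/6)·(k1 + 2k2 + 2k3 + k4) = -1.444620
y(2.08) ≈ -1.4446

-1.4446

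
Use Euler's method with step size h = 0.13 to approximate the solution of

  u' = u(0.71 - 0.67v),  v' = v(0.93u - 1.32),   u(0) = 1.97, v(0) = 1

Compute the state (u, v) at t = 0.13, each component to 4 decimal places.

Euler on (u,v): u_{n+1} = u_n + h·u', v_{n+1} = v_n + h·v'.
0.000000: (1.970000, 1.000000); f=(0.078800, 0.512100) → (1.980244, 1.066573)
(u(0.13), v(0.13)) ≈ (1.9802, 1.0666)

1.9802, 1.0666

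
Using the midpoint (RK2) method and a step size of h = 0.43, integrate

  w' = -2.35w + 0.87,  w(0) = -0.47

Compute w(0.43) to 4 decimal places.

Midpoint: k1 = f(x_n, w_n); k2 = f(x_n + h/2, w_n + (h/2)·k1); w_{n+1} = w_n + h·k2.
x=0.000000, w=-0.470000:
  k1 = f(0.000000, -0.470000) = 1.974500
  k2 = f(0.215000, -0.045482) = 0.976884
  w ← -0.470000 + 0.43·0.976884 = -0.049940
w(0.43) ≈ -0.0499

-0.0499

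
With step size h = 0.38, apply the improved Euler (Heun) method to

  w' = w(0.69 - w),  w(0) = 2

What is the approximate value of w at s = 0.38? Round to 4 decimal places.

Heun: k1 = f(s_n, w_n); k2 = f(s_n + h, w_n + h·k1); w_{n+1} = w_n + (h/2)·(k1 + k2).
s=0.000000, w=2.000000:
  k1 = f(0.000000, 2.000000) = -2.620000
  k2 = f(0.380000, 1.004400) = -0.315783
  w ← 2.000000 + (0.38/2)·(-2.620000 + (-0.315783)) = 1.442201
w(0.38) ≈ 1.4422

1.4422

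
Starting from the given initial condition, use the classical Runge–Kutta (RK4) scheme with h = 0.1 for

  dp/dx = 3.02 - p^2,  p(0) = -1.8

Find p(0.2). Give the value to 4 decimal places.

-1.8647

RK4: k1 = f(x_n, p_n); k2 = f(x_n + h/2, p_n + (h/2)·k1); k3 = f(x_n + h/2, p_n + (h/2)·k2); k4 = f(x_n + h, p_n + h·k3); p_{n+1} = p_n + (h/6)·(k1 + 2k2 + 2k3 + k4).
x=0.000000, p=-1.800000:
  k1 = f(0.000000, -1.800000) = -0.220000
  k2 = f(0.050000, -1.811000) = -0.259721
  k3 = f(0.050000, -1.812986) = -0.266918
  k4 = f(0.100000, -1.826692) = -0.316803
  p ← -1.800000 + (0.1/6)·(k1 + 2k2 + 2k3 + k4) = -1.826501
x=0.100000, p=-1.826501:
  k1 = f(0.100000, -1.826501) = -0.316107
  k2 = f(0.150000, -1.842307) = -0.374094
  k3 = f(0.150000, -1.845206) = -0.384785
  k4 = f(0.200000, -1.864980) = -0.458150
  p ← -1.826501 + (0.1/6)·(k1 + 2k2 + 2k3 + k4) = -1.864702
p(0.2) ≈ -1.8647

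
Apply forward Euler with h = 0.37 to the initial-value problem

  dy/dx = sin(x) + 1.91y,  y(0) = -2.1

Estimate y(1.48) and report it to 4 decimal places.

Euler: y_{n+1} = y_n + h·f(x_n, y_n).
x=0.000000, y=-2.100000: f=-4.011000 → y ← -2.100000 + 0.37·(-4.011000) = -3.584070
x=0.370000, y=-3.584070: f=-6.483958 → y ← -3.584070 + 0.37·(-6.483958) = -5.983135
x=0.740000, y=-5.983135: f=-10.753499 → y ← -5.983135 + 0.37·(-10.753499) = -9.961929
x=1.110000, y=-9.961929: f=-18.131586 → y ← -9.961929 + 0.37·(-18.131586) = -16.670616
y(1.48) ≈ -16.6706

-16.6706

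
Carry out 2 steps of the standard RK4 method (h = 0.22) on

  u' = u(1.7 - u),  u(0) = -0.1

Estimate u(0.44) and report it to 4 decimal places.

-0.2260

RK4: k1 = f(t_n, u_n); k2 = f(t_n + h/2, u_n + (h/2)·k1); k3 = f(t_n + h/2, u_n + (h/2)·k2); k4 = f(t_n + h, u_n + h·k3); u_{n+1} = u_n + (h/6)·(k1 + 2k2 + 2k3 + k4).
t=0.000000, u=-0.100000:
  k1 = f(0.000000, -0.100000) = -0.180000
  k2 = f(0.110000, -0.119800) = -0.218012
  k3 = f(0.110000, -0.123981) = -0.226140
  k4 = f(0.220000, -0.149751) = -0.277001
  u ← -0.100000 + (0.22/6)·(k1 + 2k2 + 2k3 + k4) = -0.149328
t=0.220000, u=-0.149328:
  k1 = f(0.220000, -0.149328) = -0.276156
  k2 = f(0.330000, -0.179705) = -0.337792
  k3 = f(0.330000, -0.186485) = -0.351801
  k4 = f(0.440000, -0.226724) = -0.436835
  u ← -0.149328 + (0.22/6)·(k1 + 2k2 + 2k3 + k4) = -0.226041
u(0.44) ≈ -0.2260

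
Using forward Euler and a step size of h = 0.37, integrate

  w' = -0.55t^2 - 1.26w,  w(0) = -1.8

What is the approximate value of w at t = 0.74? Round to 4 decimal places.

-0.5408

Euler: w_{n+1} = w_n + h·f(t_n, w_n).
t=0.000000, w=-1.800000: f=2.268000 → w ← -1.800000 + 0.37·2.268000 = -0.960840
t=0.370000, w=-0.960840: f=1.135363 → w ← -0.960840 + 0.37·1.135363 = -0.540756
w(0.74) ≈ -0.5408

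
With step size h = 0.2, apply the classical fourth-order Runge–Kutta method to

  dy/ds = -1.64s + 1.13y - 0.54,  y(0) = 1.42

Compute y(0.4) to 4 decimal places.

RK4: k1 = f(s_n, y_n); k2 = f(s_n + h/2, y_n + (h/2)·k1); k3 = f(s_n + h/2, y_n + (h/2)·k2); k4 = f(s_n + h, y_n + h·k3); y_{n+1} = y_n + (h/6)·(k1 + 2k2 + 2k3 + k4).
s=0.000000, y=1.420000:
  k1 = f(0.000000, 1.420000) = 1.064600
  k2 = f(0.100000, 1.526460) = 1.020900
  k3 = f(0.100000, 1.522090) = 1.015962
  k4 = f(0.200000, 1.623192) = 0.966207
  y ← 1.420000 + (0.2/6)·(k1 + 2k2 + 2k3 + k4) = 1.623484
s=0.200000, y=1.623484:
  k1 = f(0.200000, 1.623484) = 0.966537
  k2 = f(0.300000, 1.720138) = 0.911756
  k3 = f(0.300000, 1.714660) = 0.905566
  k4 = f(0.400000, 1.804597) = 0.843195
  y ← 1.623484 + (0.2/6)·(k1 + 2k2 + 2k3 + k4) = 1.804964
y(0.4) ≈ 1.8050

1.8050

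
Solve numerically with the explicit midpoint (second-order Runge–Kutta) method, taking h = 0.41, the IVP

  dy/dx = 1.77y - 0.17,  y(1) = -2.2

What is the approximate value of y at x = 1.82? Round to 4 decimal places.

Midpoint: k1 = f(x_n, y_n); k2 = f(x_n + h/2, y_n + (h/2)·k1); y_{n+1} = y_n + h·k2.
x=1.000000, y=-2.200000:
  k1 = f(1.000000, -2.200000) = -4.064000
  k2 = f(1.205000, -3.033120) = -5.538622
  y ← -2.200000 + 0.41·(-5.538622) = -4.470835
x=1.410000, y=-4.470835:
  k1 = f(1.410000, -4.470835) = -8.083378
  k2 = f(1.615000, -6.127928) = -11.016432
  y ← -4.470835 + 0.41·(-11.016432) = -8.987572
y(1.82) ≈ -8.9876

-8.9876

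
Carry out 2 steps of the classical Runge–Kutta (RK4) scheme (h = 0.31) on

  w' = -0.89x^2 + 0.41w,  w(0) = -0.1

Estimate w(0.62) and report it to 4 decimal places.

-0.2044

RK4: k1 = f(x_n, w_n); k2 = f(x_n + h/2, w_n + (h/2)·k1); k3 = f(x_n + h/2, w_n + (h/2)·k2); k4 = f(x_n + h, w_n + h·k3); w_{n+1} = w_n + (h/6)·(k1 + 2k2 + 2k3 + k4).
x=0.000000, w=-0.100000:
  k1 = f(0.000000, -0.100000) = -0.041000
  k2 = f(0.155000, -0.106355) = -0.064988
  k3 = f(0.155000, -0.110073) = -0.066512
  k4 = f(0.310000, -0.120619) = -0.134983
  w ← -0.100000 + (0.31/6)·(k1 + 2k2 + 2k3 + k4) = -0.122681
x=0.310000, w=-0.122681:
  k1 = f(0.310000, -0.122681) = -0.135828
  k2 = f(0.465000, -0.143734) = -0.251371
  k3 = f(0.465000, -0.161643) = -0.258714
  k4 = f(0.620000, -0.202882) = -0.425298
  w ← -0.122681 + (0.31/6)·(k1 + 2k2 + 2k3 + k4) = -0.204381
w(0.62) ≈ -0.2044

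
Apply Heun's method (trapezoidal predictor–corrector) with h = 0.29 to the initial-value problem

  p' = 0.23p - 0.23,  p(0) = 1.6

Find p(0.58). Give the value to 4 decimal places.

1.6856

Heun: k1 = f(x_n, p_n); k2 = f(x_n + h, p_n + h·k1); p_{n+1} = p_n + (h/2)·(k1 + k2).
x=0.000000, p=1.600000:
  k1 = f(0.000000, 1.600000) = 0.138000
  k2 = f(0.290000, 1.640020) = 0.147205
  p ← 1.600000 + (0.29/2)·(0.138000 + 0.147205) = 1.641355
x=0.290000, p=1.641355:
  k1 = f(0.290000, 1.641355) = 0.147512
  k2 = f(0.580000, 1.684133) = 0.157351
  p ← 1.641355 + (0.29/2)·(0.147512 + 0.157351) = 1.685560
p(0.58) ≈ 1.6856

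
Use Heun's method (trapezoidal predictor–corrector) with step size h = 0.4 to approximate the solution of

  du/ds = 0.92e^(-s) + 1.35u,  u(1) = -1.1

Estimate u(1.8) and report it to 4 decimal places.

-2.7736

Heun: k1 = f(s_n, u_n); k2 = f(s_n + h, u_n + h·k1); u_{n+1} = u_n + (h/2)·(k1 + k2).
s=1.000000, u=-1.100000:
  k1 = f(1.000000, -1.100000) = -1.146551
  k2 = f(1.400000, -1.558620) = -1.877268
  u ← -1.100000 + (0.4/2)·(-1.146551 + (-1.877268)) = -1.704764
s=1.400000, u=-1.704764:
  k1 = f(1.400000, -1.704764) = -2.074562
  k2 = f(1.800000, -2.534589) = -3.269620
  u ← -1.704764 + (0.4/2)·(-2.074562 + (-3.269620)) = -2.773600
u(1.8) ≈ -2.7736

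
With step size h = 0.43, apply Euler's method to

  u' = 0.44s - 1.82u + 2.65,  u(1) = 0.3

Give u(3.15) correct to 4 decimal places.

2.0841

Euler: u_{n+1} = u_n + h·f(s_n, u_n).
s=1.000000, u=0.300000: f=2.544000 → u ← 0.300000 + 0.43·2.544000 = 1.393920
s=1.430000, u=1.393920: f=0.742266 → u ← 1.393920 + 0.43·0.742266 = 1.713094
s=1.860000, u=1.713094: f=0.350569 → u ← 1.713094 + 0.43·0.350569 = 1.863839
s=2.290000, u=1.863839: f=0.265414 → u ← 1.863839 + 0.43·0.265414 = 1.977967
s=2.720000, u=1.977967: f=0.246901 → u ← 1.977967 + 0.43·0.246901 = 2.084134
u(3.15) ≈ 2.0841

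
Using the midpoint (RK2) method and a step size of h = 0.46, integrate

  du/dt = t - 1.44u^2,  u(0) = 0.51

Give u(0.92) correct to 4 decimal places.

Midpoint: k1 = f(t_n, u_n); k2 = f(t_n + h/2, u_n + (h/2)·k1); u_{n+1} = u_n + h·k2.
t=0.000000, u=0.510000:
  k1 = f(0.000000, 0.510000) = -0.374544
  k2 = f(0.230000, 0.423855) = -0.028700
  u ← 0.510000 + 0.46·(-0.028700) = 0.496798
t=0.460000, u=0.496798:
  k1 = f(0.460000, 0.496798) = 0.104596
  k2 = f(0.690000, 0.520855) = 0.299342
  u ← 0.496798 + 0.46·0.299342 = 0.634495
u(0.92) ≈ 0.6345

0.6345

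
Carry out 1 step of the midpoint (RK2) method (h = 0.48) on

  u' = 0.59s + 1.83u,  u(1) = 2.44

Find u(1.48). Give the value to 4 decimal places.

6.0002

Midpoint: k1 = f(s_n, u_n); k2 = f(s_n + h/2, u_n + (h/2)·k1); u_{n+1} = u_n + h·k2.
s=1.000000, u=2.440000:
  k1 = f(1.000000, 2.440000) = 5.055200
  k2 = f(1.240000, 3.653248) = 7.417044
  u ← 2.440000 + 0.48·7.417044 = 6.000181
u(1.48) ≈ 6.0002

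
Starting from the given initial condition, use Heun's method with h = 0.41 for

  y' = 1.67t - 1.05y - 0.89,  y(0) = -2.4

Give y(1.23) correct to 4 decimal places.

-0.4170

Heun: k1 = f(t_n, y_n); k2 = f(t_n + h, y_n + h·k1); y_{n+1} = y_n + (h/2)·(k1 + k2).
t=0.000000, y=-2.400000:
  k1 = f(0.000000, -2.400000) = 1.630000
  k2 = f(0.410000, -1.731700) = 1.612985
  y ← -2.400000 + (0.41/2)·(1.630000 + 1.612985) = -1.735188
t=0.410000, y=-1.735188:
  k1 = f(0.410000, -1.735188) = 1.616647
  k2 = f(0.820000, -1.072363) = 1.605381
  y ← -1.735188 + (0.41/2)·(1.616647 + 1.605381) = -1.074672
t=0.820000, y=-1.074672:
  k1 = f(0.820000, -1.074672) = 1.607806
  k2 = f(1.230000, -0.415472) = 1.600345
  y ← -1.074672 + (0.41/2)·(1.607806 + 1.600345) = -0.417001
y(1.23) ≈ -0.4170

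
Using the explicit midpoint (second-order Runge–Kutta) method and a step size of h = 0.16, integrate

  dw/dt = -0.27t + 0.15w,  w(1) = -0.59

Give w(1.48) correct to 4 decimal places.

-0.8002

Midpoint: k1 = f(t_n, w_n); k2 = f(t_n + h/2, w_n + (h/2)·k1); w_{n+1} = w_n + h·k2.
t=1.000000, w=-0.590000:
  k1 = f(1.000000, -0.590000) = -0.358500
  k2 = f(1.080000, -0.618680) = -0.384402
  w ← -0.590000 + 0.16·(-0.384402) = -0.651504
t=1.160000, w=-0.651504:
  k1 = f(1.160000, -0.651504) = -0.410926
  k2 = f(1.240000, -0.684378) = -0.437457
  w ← -0.651504 + 0.16·(-0.437457) = -0.721497
t=1.320000, w=-0.721497:
  k1 = f(1.320000, -0.721497) = -0.464625
  k2 = f(1.400000, -0.758667) = -0.491800
  w ← -0.721497 + 0.16·(-0.491800) = -0.800185
w(1.48) ≈ -0.8002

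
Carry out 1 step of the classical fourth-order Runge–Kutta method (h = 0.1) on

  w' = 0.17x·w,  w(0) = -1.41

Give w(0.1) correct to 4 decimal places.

-1.4112

RK4: k1 = f(x_n, w_n); k2 = f(x_n + h/2, w_n + (h/2)·k1); k3 = f(x_n + h/2, w_n + (h/2)·k2); k4 = f(x_n + h, w_n + h·k3); w_{n+1} = w_n + (h/6)·(k1 + 2k2 + 2k3 + k4).
x=0.000000, w=-1.410000:
  k1 = f(0.000000, -1.410000) = 0.000000
  k2 = f(0.050000, -1.410000) = -0.011985
  k3 = f(0.050000, -1.410599) = -0.011990
  k4 = f(0.100000, -1.411199) = -0.023990
  w ← -1.410000 + (0.1/6)·(k1 + 2k2 + 2k3 + k4) = -1.411199
w(0.1) ≈ -1.4112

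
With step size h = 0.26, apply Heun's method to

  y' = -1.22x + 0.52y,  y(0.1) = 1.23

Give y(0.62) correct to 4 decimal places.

Heun: k1 = f(x_n, y_n); k2 = f(x_n + h, y_n + h·k1); y_{n+1} = y_n + (h/2)·(k1 + k2).
x=0.100000, y=1.230000:
  k1 = f(0.100000, 1.230000) = 0.517600
  k2 = f(0.360000, 1.364576) = 0.270380
  y ← 1.230000 + (0.26/2)·(0.517600 + 0.270380) = 1.332437
x=0.360000, y=1.332437:
  k1 = f(0.360000, 1.332437) = 0.253667
  k2 = f(0.620000, 1.398391) = -0.029237
  y ← 1.332437 + (0.26/2)·(0.253667 + (-0.029237)) = 1.361613
y(0.62) ≈ 1.3616

1.3616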